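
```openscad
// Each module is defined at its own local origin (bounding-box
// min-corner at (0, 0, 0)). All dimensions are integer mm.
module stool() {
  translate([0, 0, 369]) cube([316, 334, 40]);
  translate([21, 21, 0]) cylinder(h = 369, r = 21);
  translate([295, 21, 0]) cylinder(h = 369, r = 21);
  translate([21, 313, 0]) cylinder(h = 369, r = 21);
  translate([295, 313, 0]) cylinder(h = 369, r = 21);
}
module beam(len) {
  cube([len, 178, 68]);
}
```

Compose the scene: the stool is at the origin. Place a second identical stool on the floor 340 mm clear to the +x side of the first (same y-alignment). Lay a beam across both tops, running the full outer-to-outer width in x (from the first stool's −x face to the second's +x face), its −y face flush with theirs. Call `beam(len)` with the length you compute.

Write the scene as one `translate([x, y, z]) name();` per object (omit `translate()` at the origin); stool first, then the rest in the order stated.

stool();
translate([656, 0, 0]) stool();
translate([0, 0, 409]) beam(972);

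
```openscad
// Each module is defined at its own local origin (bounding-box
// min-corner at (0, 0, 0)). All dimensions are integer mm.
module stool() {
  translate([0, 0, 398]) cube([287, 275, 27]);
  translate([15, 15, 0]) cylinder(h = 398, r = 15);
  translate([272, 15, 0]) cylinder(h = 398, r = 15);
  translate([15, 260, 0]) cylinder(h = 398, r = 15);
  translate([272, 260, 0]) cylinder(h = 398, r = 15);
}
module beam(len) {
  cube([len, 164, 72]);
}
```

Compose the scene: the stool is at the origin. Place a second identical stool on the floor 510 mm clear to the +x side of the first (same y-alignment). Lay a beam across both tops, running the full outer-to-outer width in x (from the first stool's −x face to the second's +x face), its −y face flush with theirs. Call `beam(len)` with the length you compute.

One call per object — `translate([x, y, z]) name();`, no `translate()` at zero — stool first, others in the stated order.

stool();
translate([797, 0, 0]) stool();
translate([0, 0, 425]) beam(1084);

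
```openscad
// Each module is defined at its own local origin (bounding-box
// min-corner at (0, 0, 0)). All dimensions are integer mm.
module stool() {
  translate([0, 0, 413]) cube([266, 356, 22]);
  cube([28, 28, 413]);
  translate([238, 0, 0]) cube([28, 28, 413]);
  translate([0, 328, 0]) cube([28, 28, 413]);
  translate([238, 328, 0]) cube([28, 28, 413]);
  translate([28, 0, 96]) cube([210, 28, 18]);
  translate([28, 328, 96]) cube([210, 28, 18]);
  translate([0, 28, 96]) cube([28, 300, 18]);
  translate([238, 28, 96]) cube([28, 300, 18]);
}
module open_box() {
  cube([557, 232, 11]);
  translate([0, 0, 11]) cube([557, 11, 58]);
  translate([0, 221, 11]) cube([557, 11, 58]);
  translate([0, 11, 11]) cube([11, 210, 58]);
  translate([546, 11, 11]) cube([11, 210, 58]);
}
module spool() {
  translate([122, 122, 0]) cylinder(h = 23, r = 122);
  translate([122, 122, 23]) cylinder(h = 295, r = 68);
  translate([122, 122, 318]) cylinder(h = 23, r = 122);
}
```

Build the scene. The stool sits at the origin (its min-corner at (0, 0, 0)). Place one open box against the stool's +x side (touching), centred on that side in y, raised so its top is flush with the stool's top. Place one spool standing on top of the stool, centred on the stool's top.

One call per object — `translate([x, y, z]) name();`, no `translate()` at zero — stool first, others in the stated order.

stool();
translate([266, 62, 366]) open_box();
translate([11, 56, 435]) spool();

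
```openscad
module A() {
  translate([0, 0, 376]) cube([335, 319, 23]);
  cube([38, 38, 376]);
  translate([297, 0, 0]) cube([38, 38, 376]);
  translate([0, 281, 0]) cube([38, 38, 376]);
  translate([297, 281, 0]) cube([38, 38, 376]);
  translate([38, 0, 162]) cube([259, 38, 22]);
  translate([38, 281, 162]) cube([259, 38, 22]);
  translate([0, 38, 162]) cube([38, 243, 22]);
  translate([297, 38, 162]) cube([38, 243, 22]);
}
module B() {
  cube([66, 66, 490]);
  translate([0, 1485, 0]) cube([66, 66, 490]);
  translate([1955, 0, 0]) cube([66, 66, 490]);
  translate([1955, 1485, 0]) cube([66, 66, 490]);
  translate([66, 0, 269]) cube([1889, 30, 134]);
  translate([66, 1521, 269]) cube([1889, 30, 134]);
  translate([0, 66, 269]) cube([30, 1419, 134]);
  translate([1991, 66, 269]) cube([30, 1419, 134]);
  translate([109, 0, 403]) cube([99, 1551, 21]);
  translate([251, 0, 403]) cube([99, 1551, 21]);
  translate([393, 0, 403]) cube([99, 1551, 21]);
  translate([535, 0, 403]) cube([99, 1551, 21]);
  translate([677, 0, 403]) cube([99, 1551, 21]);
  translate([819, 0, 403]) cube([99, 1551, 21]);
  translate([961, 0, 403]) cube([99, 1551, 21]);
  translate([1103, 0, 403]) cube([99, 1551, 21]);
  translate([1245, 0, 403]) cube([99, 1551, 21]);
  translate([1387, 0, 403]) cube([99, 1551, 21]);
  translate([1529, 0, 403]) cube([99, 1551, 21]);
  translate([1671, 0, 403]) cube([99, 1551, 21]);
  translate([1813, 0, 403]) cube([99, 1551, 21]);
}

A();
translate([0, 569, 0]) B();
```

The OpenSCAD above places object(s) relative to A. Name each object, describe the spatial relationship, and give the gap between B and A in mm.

A is a stool. B is a bed frame. The bed frame is on the floor beside the stool on its +y side. The gap between the bed frame and the stool is 250 mm.

The bed frame's nearest face is 250 mm from the stool's +y face.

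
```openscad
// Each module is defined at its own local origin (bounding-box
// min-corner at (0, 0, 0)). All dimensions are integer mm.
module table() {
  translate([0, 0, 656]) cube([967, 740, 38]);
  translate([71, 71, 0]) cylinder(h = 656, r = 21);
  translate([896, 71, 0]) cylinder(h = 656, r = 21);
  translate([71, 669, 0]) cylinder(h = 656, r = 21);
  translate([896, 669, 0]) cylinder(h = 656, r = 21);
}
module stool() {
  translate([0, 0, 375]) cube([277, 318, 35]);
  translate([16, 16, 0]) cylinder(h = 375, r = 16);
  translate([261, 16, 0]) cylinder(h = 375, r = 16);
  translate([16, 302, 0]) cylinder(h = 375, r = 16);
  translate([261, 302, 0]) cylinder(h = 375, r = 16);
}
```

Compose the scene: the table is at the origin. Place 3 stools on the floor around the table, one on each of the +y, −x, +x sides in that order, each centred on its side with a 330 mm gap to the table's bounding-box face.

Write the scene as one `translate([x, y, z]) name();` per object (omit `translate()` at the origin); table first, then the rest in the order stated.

table();
translate([345, 1070, 0]) stool();
translate([-607, 211, 0]) stool();
translate([1297, 211, 0]) stool();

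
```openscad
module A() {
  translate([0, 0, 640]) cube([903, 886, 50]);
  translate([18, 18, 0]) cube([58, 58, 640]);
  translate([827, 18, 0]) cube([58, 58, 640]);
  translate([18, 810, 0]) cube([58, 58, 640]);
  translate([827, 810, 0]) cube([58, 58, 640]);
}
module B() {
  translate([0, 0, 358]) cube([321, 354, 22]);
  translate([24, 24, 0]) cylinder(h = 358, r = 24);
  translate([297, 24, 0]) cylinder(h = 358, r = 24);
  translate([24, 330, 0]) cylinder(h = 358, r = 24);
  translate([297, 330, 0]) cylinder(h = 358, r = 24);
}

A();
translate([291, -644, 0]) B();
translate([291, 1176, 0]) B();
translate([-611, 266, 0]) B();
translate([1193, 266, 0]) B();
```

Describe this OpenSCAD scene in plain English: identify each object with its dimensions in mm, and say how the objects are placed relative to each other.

A is a rectangular dining table. The top is 903×886×50 mm with its upper surface at z = 690 mm. It stands on four 58×58 mm square legs, each inset 18 mm from the nearest pair of top edges, running from the floor to the underside of the top.

B is a simple wooden stool: a rectangular seat 321 mm (x) by 354 mm (y), 22 mm thick, top face at z = 380 mm, on four round legs, each 48 mm in diameter. The legs rest on z = 0, each leg's axis is inset half a diameter from the nearest pair of seat edges (so the leg's bounding box is flush with the corner).

Four stools sit around the table at the −y, +y, −x, +x sides.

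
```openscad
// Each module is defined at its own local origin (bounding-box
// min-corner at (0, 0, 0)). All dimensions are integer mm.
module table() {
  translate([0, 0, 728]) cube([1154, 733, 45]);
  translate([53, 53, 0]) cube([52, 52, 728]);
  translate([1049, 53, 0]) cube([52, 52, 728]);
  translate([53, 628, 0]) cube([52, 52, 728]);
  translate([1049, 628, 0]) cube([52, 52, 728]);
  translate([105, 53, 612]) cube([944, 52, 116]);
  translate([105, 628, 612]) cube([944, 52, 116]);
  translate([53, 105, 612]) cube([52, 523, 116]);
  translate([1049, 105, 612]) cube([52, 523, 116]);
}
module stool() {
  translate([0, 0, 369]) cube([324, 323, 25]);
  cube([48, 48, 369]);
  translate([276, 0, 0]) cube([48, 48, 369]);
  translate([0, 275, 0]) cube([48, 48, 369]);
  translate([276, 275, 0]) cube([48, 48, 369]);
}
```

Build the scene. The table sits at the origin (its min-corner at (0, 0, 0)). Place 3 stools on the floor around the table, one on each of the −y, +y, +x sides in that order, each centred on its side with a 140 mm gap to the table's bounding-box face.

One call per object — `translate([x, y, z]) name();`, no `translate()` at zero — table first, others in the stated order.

table();
translate([415, -463, 0]) stool();
translate([415, 873, 0]) stool();
translate([1294, 205, 0]) stool();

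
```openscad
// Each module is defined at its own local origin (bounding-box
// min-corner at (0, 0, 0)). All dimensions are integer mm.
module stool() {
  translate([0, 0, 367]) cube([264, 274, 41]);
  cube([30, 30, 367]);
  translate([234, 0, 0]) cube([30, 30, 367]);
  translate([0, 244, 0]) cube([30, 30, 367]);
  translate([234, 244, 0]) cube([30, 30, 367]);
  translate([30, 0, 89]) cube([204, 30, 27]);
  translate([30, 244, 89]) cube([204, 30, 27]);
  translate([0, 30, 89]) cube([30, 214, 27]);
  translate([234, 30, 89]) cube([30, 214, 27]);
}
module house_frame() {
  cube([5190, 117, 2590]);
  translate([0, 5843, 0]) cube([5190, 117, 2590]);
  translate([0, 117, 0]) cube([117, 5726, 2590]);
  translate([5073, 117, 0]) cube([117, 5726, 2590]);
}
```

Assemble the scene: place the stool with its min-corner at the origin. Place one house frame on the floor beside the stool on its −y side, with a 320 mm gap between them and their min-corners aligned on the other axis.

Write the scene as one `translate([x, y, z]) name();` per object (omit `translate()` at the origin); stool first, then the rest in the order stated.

stool();
translate([0, -6280, 0]) house_frame();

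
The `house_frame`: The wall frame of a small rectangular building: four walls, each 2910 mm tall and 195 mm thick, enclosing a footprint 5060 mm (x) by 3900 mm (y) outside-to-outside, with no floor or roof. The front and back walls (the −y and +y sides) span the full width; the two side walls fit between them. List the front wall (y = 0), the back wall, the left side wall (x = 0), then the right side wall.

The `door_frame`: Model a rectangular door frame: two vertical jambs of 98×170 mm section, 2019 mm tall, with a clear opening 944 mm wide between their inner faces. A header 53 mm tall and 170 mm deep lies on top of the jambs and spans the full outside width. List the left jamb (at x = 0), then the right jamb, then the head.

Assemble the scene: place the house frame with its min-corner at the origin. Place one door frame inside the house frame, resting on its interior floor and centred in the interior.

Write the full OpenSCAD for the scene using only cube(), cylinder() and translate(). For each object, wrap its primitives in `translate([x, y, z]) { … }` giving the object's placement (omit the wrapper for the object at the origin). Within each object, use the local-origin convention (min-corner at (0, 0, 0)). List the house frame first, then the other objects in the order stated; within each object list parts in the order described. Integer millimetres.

cube([5060, 195, 2910]);
translate([0, 3705, 0]) cube([5060, 195, 2910]);
translate([0, 195, 0]) cube([195, 3510, 2910]);
translate([4865, 195, 0]) cube([195, 3510, 2910]);
translate([1960, 1865, 0]) {
  cube([98, 170, 2019]);
  translate([1042, 0, 0]) cube([98, 170, 2019]);
  translate([0, 0, 2019]) cube([1140, 170, 53]);
}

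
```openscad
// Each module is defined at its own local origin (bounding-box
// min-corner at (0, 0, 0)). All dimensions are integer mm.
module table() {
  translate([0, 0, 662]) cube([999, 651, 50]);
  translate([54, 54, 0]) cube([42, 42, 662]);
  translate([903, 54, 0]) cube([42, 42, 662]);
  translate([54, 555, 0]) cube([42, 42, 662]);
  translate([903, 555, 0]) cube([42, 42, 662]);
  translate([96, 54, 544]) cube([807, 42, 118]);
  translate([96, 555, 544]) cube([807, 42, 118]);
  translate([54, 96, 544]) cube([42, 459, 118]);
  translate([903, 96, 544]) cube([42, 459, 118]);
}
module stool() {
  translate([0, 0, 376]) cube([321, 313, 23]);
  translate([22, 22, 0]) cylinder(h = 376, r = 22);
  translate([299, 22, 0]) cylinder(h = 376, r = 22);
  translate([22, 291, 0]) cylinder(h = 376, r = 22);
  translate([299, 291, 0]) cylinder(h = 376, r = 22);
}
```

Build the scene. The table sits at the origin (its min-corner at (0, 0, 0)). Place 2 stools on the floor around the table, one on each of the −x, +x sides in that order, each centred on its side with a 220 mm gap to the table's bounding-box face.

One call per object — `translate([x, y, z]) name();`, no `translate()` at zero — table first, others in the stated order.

table();
translate([-541, 169, 0]) stool();
translate([1219, 169, 0]) stool();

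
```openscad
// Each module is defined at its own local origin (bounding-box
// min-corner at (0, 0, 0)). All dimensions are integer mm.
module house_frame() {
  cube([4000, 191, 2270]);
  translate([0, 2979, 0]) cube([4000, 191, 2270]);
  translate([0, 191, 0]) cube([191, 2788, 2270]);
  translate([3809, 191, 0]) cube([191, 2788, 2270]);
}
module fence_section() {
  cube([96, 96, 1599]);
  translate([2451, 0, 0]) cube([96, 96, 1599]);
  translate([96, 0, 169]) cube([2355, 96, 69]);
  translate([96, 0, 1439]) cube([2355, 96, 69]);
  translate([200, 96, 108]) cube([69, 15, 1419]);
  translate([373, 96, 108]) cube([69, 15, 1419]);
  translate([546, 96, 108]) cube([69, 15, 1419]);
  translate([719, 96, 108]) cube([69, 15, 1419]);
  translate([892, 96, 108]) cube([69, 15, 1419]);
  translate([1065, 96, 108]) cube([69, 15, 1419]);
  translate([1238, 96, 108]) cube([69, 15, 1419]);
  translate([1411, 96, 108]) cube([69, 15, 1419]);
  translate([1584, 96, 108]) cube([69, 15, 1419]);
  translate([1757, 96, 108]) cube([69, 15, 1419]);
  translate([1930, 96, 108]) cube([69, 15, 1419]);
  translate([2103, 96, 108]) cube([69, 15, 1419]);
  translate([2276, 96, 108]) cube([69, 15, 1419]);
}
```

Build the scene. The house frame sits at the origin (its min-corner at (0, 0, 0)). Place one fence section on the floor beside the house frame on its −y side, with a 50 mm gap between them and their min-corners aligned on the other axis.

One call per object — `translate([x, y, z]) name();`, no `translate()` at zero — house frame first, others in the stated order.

house_frame();
translate([0, -161, 0]) fence_section();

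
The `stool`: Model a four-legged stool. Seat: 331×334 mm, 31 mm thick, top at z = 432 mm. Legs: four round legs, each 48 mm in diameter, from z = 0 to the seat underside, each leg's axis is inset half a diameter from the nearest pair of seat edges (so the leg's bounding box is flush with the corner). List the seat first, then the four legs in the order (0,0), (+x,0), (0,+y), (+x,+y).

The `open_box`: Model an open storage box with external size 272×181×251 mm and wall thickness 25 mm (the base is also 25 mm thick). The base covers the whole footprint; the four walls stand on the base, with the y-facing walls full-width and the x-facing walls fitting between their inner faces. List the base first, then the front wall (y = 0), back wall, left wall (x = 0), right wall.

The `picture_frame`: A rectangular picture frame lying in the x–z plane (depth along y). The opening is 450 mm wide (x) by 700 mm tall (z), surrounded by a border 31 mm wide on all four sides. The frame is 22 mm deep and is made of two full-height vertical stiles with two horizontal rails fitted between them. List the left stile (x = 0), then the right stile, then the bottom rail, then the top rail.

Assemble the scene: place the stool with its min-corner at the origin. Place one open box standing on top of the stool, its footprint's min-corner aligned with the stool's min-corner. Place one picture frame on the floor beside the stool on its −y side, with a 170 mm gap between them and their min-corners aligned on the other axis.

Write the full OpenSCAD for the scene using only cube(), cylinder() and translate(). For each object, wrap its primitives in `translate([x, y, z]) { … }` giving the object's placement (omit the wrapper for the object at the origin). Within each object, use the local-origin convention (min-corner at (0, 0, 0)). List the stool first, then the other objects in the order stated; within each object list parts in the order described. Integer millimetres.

translate([0, 0, 401]) cube([331, 334, 31]);
translate([24, 24, 0]) cylinder(h = 401, r = 24);
translate([307, 24, 0]) cylinder(h = 401, r = 24);
translate([24, 310, 0]) cylinder(h = 401, r = 24);
translate([307, 310, 0]) cylinder(h = 401, r = 24);
translate([0, 0, 432]) {
  cube([272, 181, 25]);
  translate([0, 0, 25]) cube([272, 25, 226]);
  translate([0, 156, 25]) cube([272, 25, 226]);
  translate([0, 25, 25]) cube([25, 131, 226]);
  translate([247, 25, 25]) cube([25, 131, 226]);
}
translate([0, -192, 0]) {
  cube([31, 22, 762]);
  translate([481, 0, 0]) cube([31, 22, 762]);
  translate([31, 0, 0]) cube([450, 22, 31]);
  translate([31, 0, 731]) cube([450, 22, 31]);
}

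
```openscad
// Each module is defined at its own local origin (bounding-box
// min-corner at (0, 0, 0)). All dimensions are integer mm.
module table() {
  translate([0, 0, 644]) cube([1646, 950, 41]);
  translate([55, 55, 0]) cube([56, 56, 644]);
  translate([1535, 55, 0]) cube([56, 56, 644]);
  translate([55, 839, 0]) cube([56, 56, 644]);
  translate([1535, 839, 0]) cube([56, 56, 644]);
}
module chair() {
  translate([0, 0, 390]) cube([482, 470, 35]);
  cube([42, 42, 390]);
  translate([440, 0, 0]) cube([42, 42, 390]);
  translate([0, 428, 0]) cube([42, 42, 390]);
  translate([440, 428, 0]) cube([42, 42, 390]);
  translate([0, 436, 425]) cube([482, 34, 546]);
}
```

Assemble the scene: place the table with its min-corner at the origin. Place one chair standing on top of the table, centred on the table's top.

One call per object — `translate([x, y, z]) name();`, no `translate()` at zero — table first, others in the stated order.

table();
translate([582, 240, 685]) chair();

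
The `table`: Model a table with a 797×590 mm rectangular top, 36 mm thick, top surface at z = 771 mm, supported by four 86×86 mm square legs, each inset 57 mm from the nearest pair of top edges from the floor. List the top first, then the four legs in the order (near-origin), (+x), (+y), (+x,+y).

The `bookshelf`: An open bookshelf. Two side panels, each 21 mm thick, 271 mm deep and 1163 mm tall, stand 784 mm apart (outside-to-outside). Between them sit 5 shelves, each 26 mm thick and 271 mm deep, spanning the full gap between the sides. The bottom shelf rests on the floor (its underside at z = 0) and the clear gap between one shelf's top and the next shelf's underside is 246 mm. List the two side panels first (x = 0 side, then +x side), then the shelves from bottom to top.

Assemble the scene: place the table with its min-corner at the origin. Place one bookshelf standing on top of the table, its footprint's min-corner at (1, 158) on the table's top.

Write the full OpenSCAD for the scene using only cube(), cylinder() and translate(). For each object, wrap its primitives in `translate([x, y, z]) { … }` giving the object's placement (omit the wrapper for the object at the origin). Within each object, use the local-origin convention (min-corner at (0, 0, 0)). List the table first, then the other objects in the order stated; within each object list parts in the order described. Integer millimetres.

translate([0, 0, 735]) cube([797, 590, 36]);
translate([57, 57, 0]) cube([86, 86, 735]);
translate([654, 57, 0]) cube([86, 86, 735]);
translate([57, 447, 0]) cube([86, 86, 735]);
translate([654, 447, 0]) cube([86, 86, 735]);
translate([1, 158, 771]) {
  cube([21, 271, 1163]);
  translate([763, 0, 0]) cube([21, 271, 1163]);
  translate([21, 0, 0]) cube([742, 271, 26]);
  translate([21, 0, 272]) cube([742, 271, 26]);
  translate([21, 0, 544]) cube([742, 271, 26]);
  translate([21, 0, 816]) cube([742, 271, 26]);
  translate([21, 0, 1088]) cube([742, 271, 26]);
}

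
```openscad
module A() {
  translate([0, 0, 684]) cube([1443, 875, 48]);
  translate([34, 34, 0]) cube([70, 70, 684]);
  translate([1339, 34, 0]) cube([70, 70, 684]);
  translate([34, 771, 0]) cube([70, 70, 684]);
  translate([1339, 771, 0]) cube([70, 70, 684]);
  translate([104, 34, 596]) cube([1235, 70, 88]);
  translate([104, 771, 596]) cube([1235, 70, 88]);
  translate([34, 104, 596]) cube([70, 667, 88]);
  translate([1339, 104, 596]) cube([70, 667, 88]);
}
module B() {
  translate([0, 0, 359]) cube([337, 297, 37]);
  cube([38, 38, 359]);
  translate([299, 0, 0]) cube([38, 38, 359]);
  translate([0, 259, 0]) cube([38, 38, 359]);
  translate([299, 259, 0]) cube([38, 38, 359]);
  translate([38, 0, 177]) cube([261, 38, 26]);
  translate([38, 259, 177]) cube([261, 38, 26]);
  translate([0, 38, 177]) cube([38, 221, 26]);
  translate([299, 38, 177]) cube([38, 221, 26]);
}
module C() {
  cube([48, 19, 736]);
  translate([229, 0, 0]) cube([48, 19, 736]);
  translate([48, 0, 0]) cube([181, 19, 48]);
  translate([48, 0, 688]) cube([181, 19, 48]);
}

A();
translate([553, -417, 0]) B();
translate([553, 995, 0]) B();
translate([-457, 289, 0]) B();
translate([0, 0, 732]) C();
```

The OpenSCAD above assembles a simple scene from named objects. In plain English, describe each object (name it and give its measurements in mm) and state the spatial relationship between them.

A is a table: top 1443 mm (x) × 875 mm (y), 48 mm thick, upper face at z = 732 mm, on four 70×70 mm square legs, each inset 34 mm from the nearest pair of top edges, running from z = 0 to the bottom of the top. Four apron rails, 70 mm thick and 88 mm tall, run between adjacent legs with their top edges flush with the underside of the top and their outer faces flush with the legs' outer faces.

B is a four-legged stool. The seat is 337×297 mm, 37 mm thick, top at z = 396 mm. It stands on four square legs, each 38×38 mm in cross-section, from z = 0 to the seat underside, each flush with a corner of the seat. Four stretchers, 38 mm wide and 26 mm tall, connect adjacent legs with their undersides at z = 177 mm, each running between the inner faces of the legs it joins and aligned with the legs' outer faces on the other axis.

C is a picture frame with a 181×640 mm rectangular opening (x by z) and a uniform 48 mm border on every side. Frame depth is 19 mm along y. It is built from two vertical stiles running the full outside height and two horizontal rails spanning the gap between the stiles.

Three stools sit around the table at the −y, +y, −x sides. The picture frame is on top of the table.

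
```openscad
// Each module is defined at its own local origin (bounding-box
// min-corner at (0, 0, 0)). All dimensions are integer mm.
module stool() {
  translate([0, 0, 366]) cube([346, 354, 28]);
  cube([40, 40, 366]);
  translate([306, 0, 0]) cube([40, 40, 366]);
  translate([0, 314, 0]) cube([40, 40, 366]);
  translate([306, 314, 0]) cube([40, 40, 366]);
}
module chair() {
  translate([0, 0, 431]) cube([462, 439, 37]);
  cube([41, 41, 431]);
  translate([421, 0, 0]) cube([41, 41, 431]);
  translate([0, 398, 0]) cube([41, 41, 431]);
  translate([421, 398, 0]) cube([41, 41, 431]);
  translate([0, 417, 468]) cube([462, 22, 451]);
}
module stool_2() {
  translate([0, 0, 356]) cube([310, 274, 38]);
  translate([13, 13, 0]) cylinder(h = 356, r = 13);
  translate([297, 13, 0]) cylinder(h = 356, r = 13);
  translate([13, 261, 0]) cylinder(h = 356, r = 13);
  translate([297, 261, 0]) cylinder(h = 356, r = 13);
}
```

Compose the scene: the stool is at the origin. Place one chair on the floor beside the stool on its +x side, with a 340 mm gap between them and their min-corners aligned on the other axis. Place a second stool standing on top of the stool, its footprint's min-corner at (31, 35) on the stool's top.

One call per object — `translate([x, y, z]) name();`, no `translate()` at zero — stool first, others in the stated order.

stool();
translate([686, 0, 0]) chair();
translate([31, 35, 394]) stool_2();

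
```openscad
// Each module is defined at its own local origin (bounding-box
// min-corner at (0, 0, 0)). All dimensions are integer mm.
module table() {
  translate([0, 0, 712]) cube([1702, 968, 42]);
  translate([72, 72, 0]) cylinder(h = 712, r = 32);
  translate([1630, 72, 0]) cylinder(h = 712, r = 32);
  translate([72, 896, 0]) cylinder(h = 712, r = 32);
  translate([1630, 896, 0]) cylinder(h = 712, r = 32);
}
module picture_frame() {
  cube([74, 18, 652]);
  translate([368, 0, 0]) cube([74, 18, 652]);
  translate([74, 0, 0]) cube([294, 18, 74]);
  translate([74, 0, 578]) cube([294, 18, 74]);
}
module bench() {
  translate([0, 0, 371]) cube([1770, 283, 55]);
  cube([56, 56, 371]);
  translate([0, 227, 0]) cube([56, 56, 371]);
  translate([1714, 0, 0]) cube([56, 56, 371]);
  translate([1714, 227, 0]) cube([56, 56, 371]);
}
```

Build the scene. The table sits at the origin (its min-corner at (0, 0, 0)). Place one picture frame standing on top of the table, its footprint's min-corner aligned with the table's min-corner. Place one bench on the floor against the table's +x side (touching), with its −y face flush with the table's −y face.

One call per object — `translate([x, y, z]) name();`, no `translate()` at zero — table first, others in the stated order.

table();
translate([0, 0, 754]) picture_frame();
translate([1702, 0, 0]) bench();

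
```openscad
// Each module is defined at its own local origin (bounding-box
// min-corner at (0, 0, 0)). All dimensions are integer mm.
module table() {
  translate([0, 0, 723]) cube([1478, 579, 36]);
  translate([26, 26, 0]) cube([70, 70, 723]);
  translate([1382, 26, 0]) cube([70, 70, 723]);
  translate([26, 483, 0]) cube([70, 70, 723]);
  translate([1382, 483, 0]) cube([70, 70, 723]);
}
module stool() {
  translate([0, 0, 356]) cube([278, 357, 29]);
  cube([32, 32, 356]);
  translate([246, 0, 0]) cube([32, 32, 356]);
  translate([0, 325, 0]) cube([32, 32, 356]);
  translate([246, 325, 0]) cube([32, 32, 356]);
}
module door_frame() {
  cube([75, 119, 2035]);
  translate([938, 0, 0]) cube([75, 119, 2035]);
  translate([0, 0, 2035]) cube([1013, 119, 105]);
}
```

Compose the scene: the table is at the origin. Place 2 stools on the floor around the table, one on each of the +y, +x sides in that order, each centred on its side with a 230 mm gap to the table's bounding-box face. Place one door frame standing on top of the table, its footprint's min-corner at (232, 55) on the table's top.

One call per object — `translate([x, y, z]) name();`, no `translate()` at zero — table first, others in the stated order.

table();
translate([600, 809, 0]) stool();
translate([1708, 111, 0]) stool();
translate([232, 55, 759]) door_frame();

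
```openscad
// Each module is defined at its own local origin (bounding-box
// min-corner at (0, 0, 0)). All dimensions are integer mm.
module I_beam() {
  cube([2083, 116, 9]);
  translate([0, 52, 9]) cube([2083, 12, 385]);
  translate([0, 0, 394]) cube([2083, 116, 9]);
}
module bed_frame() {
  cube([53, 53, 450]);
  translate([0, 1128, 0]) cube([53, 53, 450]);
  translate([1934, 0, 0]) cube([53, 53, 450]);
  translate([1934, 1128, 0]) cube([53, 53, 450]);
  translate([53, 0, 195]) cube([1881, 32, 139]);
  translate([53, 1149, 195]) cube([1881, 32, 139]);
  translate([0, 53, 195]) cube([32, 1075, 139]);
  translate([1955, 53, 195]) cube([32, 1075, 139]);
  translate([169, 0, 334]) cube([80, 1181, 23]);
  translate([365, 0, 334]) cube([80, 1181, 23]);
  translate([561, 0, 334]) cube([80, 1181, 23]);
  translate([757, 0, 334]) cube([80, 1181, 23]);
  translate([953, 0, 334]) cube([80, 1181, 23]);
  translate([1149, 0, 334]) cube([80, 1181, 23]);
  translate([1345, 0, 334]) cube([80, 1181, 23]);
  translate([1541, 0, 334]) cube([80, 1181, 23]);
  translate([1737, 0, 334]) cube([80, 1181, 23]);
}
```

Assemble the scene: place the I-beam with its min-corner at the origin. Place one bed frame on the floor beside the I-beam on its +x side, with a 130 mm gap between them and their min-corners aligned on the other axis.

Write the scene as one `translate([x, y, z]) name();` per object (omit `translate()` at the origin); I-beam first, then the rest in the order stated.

I_beam();
translate([2213, 0, 0]) bed_frame();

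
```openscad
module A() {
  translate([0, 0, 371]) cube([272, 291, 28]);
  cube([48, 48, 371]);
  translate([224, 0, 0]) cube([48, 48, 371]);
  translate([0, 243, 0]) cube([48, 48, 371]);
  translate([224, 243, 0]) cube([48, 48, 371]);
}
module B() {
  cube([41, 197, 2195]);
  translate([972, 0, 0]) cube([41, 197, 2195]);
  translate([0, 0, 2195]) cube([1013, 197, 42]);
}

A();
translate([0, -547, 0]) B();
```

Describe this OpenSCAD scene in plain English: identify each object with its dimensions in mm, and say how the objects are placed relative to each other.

A is a simple wooden stool: a rectangular seat 272 mm (x) by 291 mm (y), 28 mm thick, top face at z = 399 mm, on four square legs, each 48×48 mm in cross-section. The legs rest on z = 0, each flush with a corner of the seat.

B is a rectangular door frame: two vertical jambs of 41×197 mm section, 2195 mm tall, with a clear opening 931 mm wide between their inner faces. A header 42 mm tall and 197 mm deep lies on top of the jambs and spans the full outside width.

The door frame is on the floor beside the stool on its −y side.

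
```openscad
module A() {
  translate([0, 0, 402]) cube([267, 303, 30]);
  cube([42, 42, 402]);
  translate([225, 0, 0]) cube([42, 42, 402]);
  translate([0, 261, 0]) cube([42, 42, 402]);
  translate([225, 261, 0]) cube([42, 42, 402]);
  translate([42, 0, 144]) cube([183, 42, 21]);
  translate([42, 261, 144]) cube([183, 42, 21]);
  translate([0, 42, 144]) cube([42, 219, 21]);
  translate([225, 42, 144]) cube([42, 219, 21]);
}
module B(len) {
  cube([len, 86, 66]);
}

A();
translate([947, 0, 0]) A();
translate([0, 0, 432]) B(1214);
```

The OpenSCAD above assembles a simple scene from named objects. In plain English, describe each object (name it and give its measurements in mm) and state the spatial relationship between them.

A is a simple wooden stool: a rectangular seat 267 mm (x) by 303 mm (y), 30 mm thick, top face at z = 432 mm, on four square legs, each 42×42 mm in cross-section. The legs rest on z = 0, each flush with a corner of the seat. Four stretchers, 42 mm wide and 21 mm tall, connect adjacent legs with their undersides at z = 144 mm, each running between the inner faces of the legs it joins and aligned with the legs' outer faces on the other axis.

B is a rectangular beam 1214 mm long (x), 86 mm deep (y), 66 mm thick (z).

The beam spans the tops of two stools placed 680 mm apart, resting at z = 432 mm.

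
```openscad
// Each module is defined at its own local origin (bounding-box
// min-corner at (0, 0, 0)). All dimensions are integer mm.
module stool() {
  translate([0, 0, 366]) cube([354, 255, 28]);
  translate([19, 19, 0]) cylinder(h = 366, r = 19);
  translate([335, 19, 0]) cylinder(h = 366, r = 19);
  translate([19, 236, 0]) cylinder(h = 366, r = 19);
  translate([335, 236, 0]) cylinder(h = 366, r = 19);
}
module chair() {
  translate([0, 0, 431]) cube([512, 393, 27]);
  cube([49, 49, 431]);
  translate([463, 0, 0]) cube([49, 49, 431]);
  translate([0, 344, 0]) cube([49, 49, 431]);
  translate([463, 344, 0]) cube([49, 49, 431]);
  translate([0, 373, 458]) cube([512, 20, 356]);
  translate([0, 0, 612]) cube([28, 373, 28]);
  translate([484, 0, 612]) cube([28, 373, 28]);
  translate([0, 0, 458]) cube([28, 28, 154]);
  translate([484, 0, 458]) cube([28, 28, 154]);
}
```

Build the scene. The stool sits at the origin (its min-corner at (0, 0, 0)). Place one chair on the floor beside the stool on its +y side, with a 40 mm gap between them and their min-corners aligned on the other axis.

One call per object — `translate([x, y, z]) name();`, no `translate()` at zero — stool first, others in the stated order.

stool();
translate([0, 295, 0]) chair();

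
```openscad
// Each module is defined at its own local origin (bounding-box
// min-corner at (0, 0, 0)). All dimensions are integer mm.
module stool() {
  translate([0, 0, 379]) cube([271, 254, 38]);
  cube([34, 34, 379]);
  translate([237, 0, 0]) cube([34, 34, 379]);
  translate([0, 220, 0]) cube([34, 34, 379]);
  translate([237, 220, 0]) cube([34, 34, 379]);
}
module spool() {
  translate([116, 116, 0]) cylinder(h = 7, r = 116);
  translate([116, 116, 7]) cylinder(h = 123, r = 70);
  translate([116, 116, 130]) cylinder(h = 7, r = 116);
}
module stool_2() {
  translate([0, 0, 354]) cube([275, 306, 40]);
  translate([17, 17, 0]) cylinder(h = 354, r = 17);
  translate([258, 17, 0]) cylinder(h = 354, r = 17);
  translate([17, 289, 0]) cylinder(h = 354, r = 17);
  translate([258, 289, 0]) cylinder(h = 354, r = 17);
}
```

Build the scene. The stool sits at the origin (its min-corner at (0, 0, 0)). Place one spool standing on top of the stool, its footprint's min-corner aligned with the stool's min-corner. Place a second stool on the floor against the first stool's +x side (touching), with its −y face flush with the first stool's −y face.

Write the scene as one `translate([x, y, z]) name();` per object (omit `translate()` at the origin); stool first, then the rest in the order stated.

stool();
translate([0, 0, 417]) spool();
translate([271, 0, 0]) stool_2();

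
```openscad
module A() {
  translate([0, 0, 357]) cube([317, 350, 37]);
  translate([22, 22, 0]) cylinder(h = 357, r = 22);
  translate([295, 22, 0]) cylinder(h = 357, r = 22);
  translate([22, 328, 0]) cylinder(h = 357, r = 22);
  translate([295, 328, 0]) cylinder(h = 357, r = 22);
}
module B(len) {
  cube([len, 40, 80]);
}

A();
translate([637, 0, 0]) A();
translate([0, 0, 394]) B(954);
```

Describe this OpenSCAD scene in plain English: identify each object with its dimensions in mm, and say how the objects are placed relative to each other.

A is a four-legged stool. The seat is a 317×350×37 mm slab whose top surface is at z = 394 mm; four round legs, each 44 mm in diameter, run from the floor (z = 0) to the underside of the seat, each leg's axis is inset half a diameter from the nearest pair of seat edges (so the leg's bounding box is flush with the corner).

B is a rectangular beam 954 mm long (x), 40 mm deep (y), 80 mm thick (z).

The beam spans the tops of two stools placed 320 mm apart, resting at z = 394 mm.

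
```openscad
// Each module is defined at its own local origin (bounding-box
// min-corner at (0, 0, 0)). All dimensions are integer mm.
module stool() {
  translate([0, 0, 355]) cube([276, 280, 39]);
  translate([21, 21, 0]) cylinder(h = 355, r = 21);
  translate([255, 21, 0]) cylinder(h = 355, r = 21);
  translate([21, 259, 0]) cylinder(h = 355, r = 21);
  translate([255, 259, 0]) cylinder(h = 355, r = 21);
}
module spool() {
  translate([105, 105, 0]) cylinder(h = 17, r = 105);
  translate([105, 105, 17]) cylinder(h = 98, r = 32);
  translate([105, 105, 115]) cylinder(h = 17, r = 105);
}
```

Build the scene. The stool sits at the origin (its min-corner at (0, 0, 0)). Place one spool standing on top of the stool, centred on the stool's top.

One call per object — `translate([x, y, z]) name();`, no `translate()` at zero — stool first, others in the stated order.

stool();
translate([33, 35, 394]) spool();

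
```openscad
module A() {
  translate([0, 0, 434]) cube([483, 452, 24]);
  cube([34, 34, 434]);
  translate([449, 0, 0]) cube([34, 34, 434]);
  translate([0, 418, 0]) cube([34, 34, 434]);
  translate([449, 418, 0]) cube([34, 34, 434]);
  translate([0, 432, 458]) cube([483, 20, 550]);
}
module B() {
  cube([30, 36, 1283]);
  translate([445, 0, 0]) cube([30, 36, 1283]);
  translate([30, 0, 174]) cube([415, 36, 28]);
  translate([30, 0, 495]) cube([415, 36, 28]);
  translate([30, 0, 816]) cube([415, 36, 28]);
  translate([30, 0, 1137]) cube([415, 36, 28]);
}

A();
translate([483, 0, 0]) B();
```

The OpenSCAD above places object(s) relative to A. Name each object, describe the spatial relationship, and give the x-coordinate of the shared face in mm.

The chair's +x face and the ladder's −x face are both at x = 483 mm.

A is a chair. B is a ladder. The ladder is against the chair's +x side, with their −y faces flush. The x-coordinate of the shared face is 483 mm.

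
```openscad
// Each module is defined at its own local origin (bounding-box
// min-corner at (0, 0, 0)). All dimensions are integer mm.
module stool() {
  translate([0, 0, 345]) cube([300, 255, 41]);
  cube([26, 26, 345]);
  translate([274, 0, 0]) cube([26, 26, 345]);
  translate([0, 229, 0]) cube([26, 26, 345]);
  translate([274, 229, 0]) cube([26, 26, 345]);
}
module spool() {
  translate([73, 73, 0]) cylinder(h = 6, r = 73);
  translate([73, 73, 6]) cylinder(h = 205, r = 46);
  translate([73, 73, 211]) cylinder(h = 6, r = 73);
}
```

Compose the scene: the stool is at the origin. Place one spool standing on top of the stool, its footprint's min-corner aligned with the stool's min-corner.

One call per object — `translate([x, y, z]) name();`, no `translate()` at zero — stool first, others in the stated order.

stool();
translate([0, 0, 386]) spool();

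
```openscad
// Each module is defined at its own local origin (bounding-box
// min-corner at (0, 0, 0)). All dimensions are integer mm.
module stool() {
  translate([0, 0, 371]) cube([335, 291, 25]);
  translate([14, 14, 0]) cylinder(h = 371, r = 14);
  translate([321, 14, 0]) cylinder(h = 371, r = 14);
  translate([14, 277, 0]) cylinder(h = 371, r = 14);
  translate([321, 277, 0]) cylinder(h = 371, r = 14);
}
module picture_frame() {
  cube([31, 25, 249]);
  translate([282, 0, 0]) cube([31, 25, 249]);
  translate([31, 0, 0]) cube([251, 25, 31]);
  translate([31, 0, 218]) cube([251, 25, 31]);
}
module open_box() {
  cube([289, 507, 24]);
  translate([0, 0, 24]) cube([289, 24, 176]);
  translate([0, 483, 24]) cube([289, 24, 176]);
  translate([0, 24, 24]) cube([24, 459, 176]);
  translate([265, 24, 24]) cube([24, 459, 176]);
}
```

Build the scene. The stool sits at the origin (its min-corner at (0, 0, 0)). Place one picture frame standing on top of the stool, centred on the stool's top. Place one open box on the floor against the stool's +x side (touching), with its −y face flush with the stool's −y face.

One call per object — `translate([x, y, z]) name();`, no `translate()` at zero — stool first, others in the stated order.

stool();
translate([11, 133, 396]) picture_frame();
translate([335, 0, 0]) open_box();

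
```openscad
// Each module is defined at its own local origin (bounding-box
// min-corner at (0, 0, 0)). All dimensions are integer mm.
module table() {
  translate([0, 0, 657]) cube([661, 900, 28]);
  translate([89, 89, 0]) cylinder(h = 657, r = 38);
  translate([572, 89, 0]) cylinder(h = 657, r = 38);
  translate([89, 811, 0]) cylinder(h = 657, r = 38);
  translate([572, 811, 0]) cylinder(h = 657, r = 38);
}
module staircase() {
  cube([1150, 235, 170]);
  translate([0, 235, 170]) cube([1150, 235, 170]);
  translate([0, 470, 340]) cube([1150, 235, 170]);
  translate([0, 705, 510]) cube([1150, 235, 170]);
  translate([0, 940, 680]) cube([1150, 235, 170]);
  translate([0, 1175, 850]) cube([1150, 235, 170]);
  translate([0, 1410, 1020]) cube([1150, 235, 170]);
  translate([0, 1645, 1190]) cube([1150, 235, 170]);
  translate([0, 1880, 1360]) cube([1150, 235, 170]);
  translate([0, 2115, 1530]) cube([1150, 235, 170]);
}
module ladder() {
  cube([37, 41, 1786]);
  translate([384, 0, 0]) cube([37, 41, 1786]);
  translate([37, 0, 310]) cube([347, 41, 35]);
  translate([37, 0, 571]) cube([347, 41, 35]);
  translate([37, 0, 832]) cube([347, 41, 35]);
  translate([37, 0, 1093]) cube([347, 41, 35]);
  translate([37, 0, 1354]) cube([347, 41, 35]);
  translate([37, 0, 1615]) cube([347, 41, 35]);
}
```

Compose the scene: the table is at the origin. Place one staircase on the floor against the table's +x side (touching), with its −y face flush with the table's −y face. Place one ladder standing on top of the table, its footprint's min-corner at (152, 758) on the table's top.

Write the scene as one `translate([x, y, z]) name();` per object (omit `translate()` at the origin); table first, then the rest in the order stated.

table();
translate([661, 0, 0]) staircase();
translate([152, 758, 685]) ladder();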